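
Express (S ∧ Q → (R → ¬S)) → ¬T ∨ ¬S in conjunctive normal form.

(S ∧ Q → (R → ¬S)) → ¬T ∨ ¬S
≡ ¬(S ∧ Q → (R → ¬S)) ∨ ¬T ∨ ¬S
≡ ¬(¬(S ∧ Q) ∨ (R → ¬S)) ∨ ¬T ∨ ¬S
≡ ¬(¬(S ∧ Q) ∨ ¬R ∨ ¬S) ∨ ¬T ∨ ¬S
≡ ¬¬(S ∧ Q) ∧ ¬¬R ∧ ¬¬S ∨ ¬T ∨ ¬S
≡ S ∧ Q ∧ ¬¬R ∧ ¬¬S ∨ ¬T ∨ ¬S
≡ S ∧ Q ∧ R ∧ ¬¬S ∨ ¬T ∨ ¬S
≡ S ∧ Q ∧ R ∧ S ∨ ¬T ∨ ¬S
≡ (S ∨ ¬T ∨ ¬S) ∧ (Q ∨ ¬T ∨ ¬S) ∧ (R ∨ ¬T ∨ ¬S) ∧ (S ∨ ¬T ∨ ¬S)
≡ (Q ∨ ¬T ∨ ¬S) ∧ (R ∨ ¬T ∨ ¬S)

(Q ∨ ¬T ∨ ¬S) ∧ (R ∨ ¬T ∨ ¬S)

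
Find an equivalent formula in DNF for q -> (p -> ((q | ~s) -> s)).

~q | ~p | s

q -> (p -> ((q | ~s) -> s))
≡ ~q | (p -> ((q | ~s) -> s))   [eliminate ->]
≡ ~q | ~p | ((q | ~s) -> s)   [eliminate ->]
≡ ~q | ~p | ~(q | ~s) | s   [eliminate ->]
≡ ~q | ~p | (~q & ~~s) | s   [De Morgan]
≡ ~q | ~p | (~q & s) | s   [double negation]
≡ ~q | ~p | s   [simplify]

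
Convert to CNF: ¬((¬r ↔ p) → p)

¬((¬r ↔ p) → p)
⇔ ¬(¬(¬r ↔ p) ∨ p)
⇔ ¬(¬((¬r → p) ∧ (p → ¬r)) ∨ p)
⇔ ¬(¬((¬¬r ∨ p) ∧ (p → ¬r)) ∨ p)
⇔ ¬(¬((¬¬r ∨ p) ∧ (¬p ∨ ¬r)) ∨ p)
⇔ ¬¬((¬¬r ∨ p) ∧ (¬p ∨ ¬r)) ∧ ¬p
⇔ (¬¬r ∨ p) ∧ (¬p ∨ ¬r) ∧ ¬p
⇔ (r ∨ p) ∧ (¬p ∨ ¬r) ∧ ¬p
⇔ (r ∨ p) ∧ ¬p

(r ∨ p) ∧ ¬p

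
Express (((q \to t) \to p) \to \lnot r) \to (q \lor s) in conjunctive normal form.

(((q \to t) \to p) \to \lnot r) \to (q \lor s)
= \lnot (((q \to t) \to p) \to \lnot r) \lor q \lor s   — eliminate \to
= \lnot (\lnot ((q \to t) \to p) \lor \lnot r) \lor q \lor s   — eliminate \to
= \lnot (\lnot (\lnot (q \to t) \lor p) \lor \lnot r) \lor q \lor s   — eliminate \to
= \lnot (\lnot (\lnot (\lnot q \lor t) \lor p) \lor \lnot r) \lor q \lor s   — eliminate \to
= (\lnot \lnot (\lnot (\lnot q \lor t) \lor p) \land \lnot \lnot r) \lor q \lor s   — De Morgan
= ((\lnot (\lnot q \lor t) \lor p) \land \lnot \lnot r) \lor q \lor s   — double negation
= (((\lnot \lnot q \land \lnot t) \lor p) \land \lnot \lnot r) \lor q \lor s   — De Morgan
= (((q \land \lnot t) \lor p) \land \lnot \lnot r) \lor q \lor s   — double negation
= (((q \land \lnot t) \lor p) \land r) \lor q \lor s   — double negation
= (q \lor p \lor q \lor s) \land (\lnot t \lor p \lor q \lor s) \land (r \lor q \lor s)   — distribute \lor over \land
= (q \lor p \lor s) \land (r \lor q \lor s)   — simplify

(q \lor p \lor s) \land (r \lor q \lor s)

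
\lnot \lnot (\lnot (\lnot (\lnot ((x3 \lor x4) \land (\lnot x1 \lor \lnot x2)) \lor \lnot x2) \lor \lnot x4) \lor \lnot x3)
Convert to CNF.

\lnot \lnot (\lnot (\lnot (\lnot ((x3 \lor x4) \land (\lnot x1 \lor \lnot x2)) \lor \lnot x2) \lor \lnot x4) \lor \lnot x3)
≡ \lnot (\lnot (\lnot ((x3 \lor x4) \land (\lnot x1 \lor \lnot x2)) \lor \lnot x2) \lor \lnot x4) \lor \lnot x3   — double negation
≡ (\lnot \lnot (\lnot ((x3 \lor x4) \land (\lnot x1 \lor \lnot x2)) \lor \lnot x2) \land \lnot \lnot x4) \lor \lnot x3   — De Morgan
≡ ((\lnot ((x3 \lor x4) \land (\lnot x1 \lor \lnot x2)) \lor \lnot x2) \land \lnot \lnot x4) \lor \lnot x3   — double negation
≡ ((\lnot (x3 \lor x4) \lor \lnot (\lnot x1 \lor \lnot x2) \lor \lnot x2) \land \lnot \lnot x4) \lor \lnot x3   — De Morgan
≡ (((\lnot x3 \land \lnot x4) \lor \lnot (\lnot x1 \lor \lnot x2) \lor \lnot x2) \land \lnot \lnot x4) \lor \lnot x3   — De Morgan
≡ (((\lnot x3 \land \lnot x4) \lor (\lnot \lnot x1 \land \lnot \lnot x2) \lor \lnot x2) \land \lnot \lnot x4) \lor \lnot x3   — De Morgan
≡ (((\lnot x3 \land \lnot x4) \lor (x1 \land \lnot \lnot x2) \lor \lnot x2) \land \lnot \lnot x4) \lor \lnot x3   — double negation
≡ (((\lnot x3 \land \lnot x4) \lor (x1 \land x2) \lor \lnot x2) \land \lnot \lnot x4) \lor \lnot x3   — double negation
≡ (((\lnot x3 \land \lnot x4) \lor (x1 \land x2) \lor \lnot x2) \land x4) \lor \lnot x3   — double negation
≡ (\lnot x3 \lor x1 \lor \lnot x2 \lor \lnot x3) \land (\lnot x3 \lor x2 \lor \lnot x2 \lor \lnot x3) \land (\lnot x4 \lor x1 \lor \lnot x2 \lor \lnot x3) \land (\lnot x4 \lor x2 \lor \lnot x2 \lor \lnot x3) \land (x4 \lor \lnot x3)   — distribute \lor over \land
≡ (\lnot x3 \lor x1 \lor \lnot x2) \land (x4 \lor \lnot x3)   — simplify

(\lnot x3 \lor x1 \lor \lnot x2) \land (x4 \lor \lnot x3)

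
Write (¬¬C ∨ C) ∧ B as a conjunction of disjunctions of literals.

(¬¬C ∨ C) ∧ B
⇔ (C ∨ C) ∧ B   [double negation]
⇔ C ∧ B   [simplify]

C ∧ B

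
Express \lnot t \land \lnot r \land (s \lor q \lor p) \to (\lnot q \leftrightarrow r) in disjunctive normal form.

t \lor r \lor \lnot s \land \lnot q \land \lnot p \lor q \land \lnot r

\lnot t \land \lnot r \land (s \lor q \lor p) \to (\lnot q \leftrightarrow r)
= \lnot (\lnot t \land \lnot r \land (s \lor q \lor p)) \lor (\lnot q \leftrightarrow r)   — eliminate \to
= \lnot (\lnot t \land \lnot r \land (s \lor q \lor p)) \lor (\lnot q \to r) \land (r \to \lnot q)   — eliminate \leftrightarrow
= \lnot (\lnot t \land \lnot r \land (s \lor q \lor p)) \lor (\lnot \lnot q \lor r) \land (r \to \lnot q)   — eliminate \to
= \lnot (\lnot t \land \lnot r \land (s \lor q \lor p)) \lor (\lnot \lnot q \lor r) \land (\lnot r \lor \lnot q)   — eliminate \to
= \lnot \lnot t \lor \lnot \lnot r \lor \lnot (s \lor q \lor p) \lor (\lnot \lnot q \lor r) \land (\lnot r \lor \lnot q)   — De Morgan
= t \lor \lnot \lnot r \lor \lnot (s \lor q \lor p) \lor (\lnot \lnot q \lor r) \land (\lnot r \lor \lnot q)   — double negation
= t \lor r \lor \lnot (s \lor q \lor p) \lor (\lnot \lnot q \lor r) \land (\lnot r \lor \lnot q)   — double negation
= t \lor r \lor \lnot s \land \lnot q \land \lnot p \lor (\lnot \lnot q \lor r) \land (\lnot r \lor \lnot q)   — De Morgan
= t \lor r \lor \lnot s \land \lnot q \land \lnot p \lor (q \lor r) \land (\lnot r \lor \lnot q)   — double negation
= t \lor r \lor \lnot s \land \lnot q \land \lnot p \lor q \land \lnot r \lor q \land \lnot q \lor r \land \lnot r \lor r \land \lnot q   — distribute \land over \lor
= t \lor r \lor \lnot s \land \lnot q \land \lnot p \lor q \land \lnot r   — simplify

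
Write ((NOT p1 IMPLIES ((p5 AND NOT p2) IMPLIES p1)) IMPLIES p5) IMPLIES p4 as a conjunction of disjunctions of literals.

((NOT p1 IMPLIES ((p5 AND NOT p2) IMPLIES p1)) IMPLIES p5) IMPLIES p4
⇔ NOT ((NOT p1 IMPLIES ((p5 AND NOT p2) IMPLIES p1)) IMPLIES p5) OR p4   — eliminate IMPLIES
⇔ NOT (NOT (NOT p1 IMPLIES ((p5 AND NOT p2) IMPLIES p1)) OR p5) OR p4   — eliminate IMPLIES
⇔ NOT (NOT (NOT NOT p1 OR ((p5 AND NOT p2) IMPLIES p1)) OR p5) OR p4   — eliminate IMPLIES
⇔ NOT (NOT (NOT NOT p1 OR NOT (p5 AND NOT p2) OR p1) OR p5) OR p4   — eliminate IMPLIES
⇔ (NOT NOT (NOT NOT p1 OR NOT (p5 AND NOT p2) OR p1) AND NOT p5) OR p4   — De Morgan
⇔ ((NOT NOT p1 OR NOT (p5 AND NOT p2) OR p1) AND NOT p5) OR p4   — double negation
⇔ ((p1 OR NOT (p5 AND NOT p2) OR p1) AND NOT p5) OR p4   — double negation
⇔ ((p1 OR NOT p5 OR NOT NOT p2 OR p1) AND NOT p5) OR p4   — De Morgan
⇔ ((p1 OR NOT p5 OR p2 OR p1) AND NOT p5) OR p4   — double negation
⇔ (p1 OR NOT p5 OR p2 OR p1 OR p4) AND (NOT p5 OR p4)   — distribute OR over AND
⇔ NOT p5 OR p4   — simplify

NOT p5 OR p4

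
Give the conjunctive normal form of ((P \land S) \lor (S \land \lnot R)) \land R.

(P \lor \lnot R) \land S \land R

((P \land S) \lor (S \land \lnot R)) \land R
= (P \lor S) \land (P \lor \lnot R) \land (S \lor S) \land (S \lor \lnot R) \land R   [distribute \lor over \land]
= (P \lor \lnot R) \land S \land R   [simplify]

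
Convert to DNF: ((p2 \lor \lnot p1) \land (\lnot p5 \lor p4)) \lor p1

(p2 \land \lnot p5) \lor (p2 \land p4) \lor (\lnot p1 \land \lnot p5) \lor (\lnot p1 \land p4) \lor p1

((p2 \lor \lnot p1) \land (\lnot p5 \lor p4)) \lor p1
= (p2 \land \lnot p5) \lor (p2 \land p4) \lor (\lnot p1 \land \lnot p5) \lor (\lnot p1 \land p4) \lor p1   [distribute \land over \lor]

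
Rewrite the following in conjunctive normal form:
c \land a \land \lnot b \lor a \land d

c \land a \land \lnot b \lor a \land d
= (c \lor a) \land (c \lor d) \land (a \lor a) \land (a \lor d) \land (\lnot b \lor a) \land (\lnot b \lor d)   — distribute \lor over \land
= (c \lor d) \land a \land (\lnot b \lor d)   — simplify

(c \lor d) \land a \land (\lnot b \lor d)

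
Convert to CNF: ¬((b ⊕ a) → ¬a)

(¬b ∨ ¬a) ∧ a

¬((b ⊕ a) → ¬a)
= ¬(¬(b ⊕ a) ∨ ¬a)
= ¬(¬((b ∨ a) ∧ ¬(b ∧ a)) ∨ ¬a)
= ¬¬((b ∨ a) ∧ ¬(b ∧ a)) ∧ ¬¬a
= (b ∨ a) ∧ ¬(b ∧ a) ∧ ¬¬a
= (b ∨ a) ∧ (¬b ∨ ¬a) ∧ ¬¬a
= (b ∨ a) ∧ (¬b ∨ ¬a) ∧ a
= (¬b ∨ ¬a) ∧ a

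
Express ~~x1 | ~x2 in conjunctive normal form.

~~x1 | ~x2
≡ x1 | ~x2   — double negation

x1 | ~x2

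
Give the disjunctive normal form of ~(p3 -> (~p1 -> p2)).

~(p3 -> (~p1 -> p2))
≡ ~(~p3 | (~p1 -> p2))   [eliminate ->]
≡ ~(~p3 | ~~p1 | p2)   [eliminate ->]
≡ ~~p3 & ~~~p1 & ~p2   [De Morgan]
≡ p3 & ~~~p1 & ~p2   [double negation]
≡ p3 & ~p1 & ~p2   [double negation]

p3 & ~p1 & ~p2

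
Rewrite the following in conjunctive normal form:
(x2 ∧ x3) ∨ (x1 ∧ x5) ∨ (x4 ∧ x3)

(x2 ∧ x3) ∨ (x1 ∧ x5) ∨ (x4 ∧ x3)
≡ (x2 ∨ x1 ∨ x4) ∧ (x2 ∨ x1 ∨ x3) ∧ (x2 ∨ x5 ∨ x4) ∧ (x2 ∨ x5 ∨ x3) ∧ (x3 ∨ x1 ∨ x4) ∧ (x3 ∨ x1 ∨ x3) ∧ (x3 ∨ x5 ∨ x4) ∧ (x3 ∨ x5 ∨ x3)   [distribute ∨ over ∧]
≡ (x2 ∨ x1 ∨ x4) ∧ (x2 ∨ x5 ∨ x4) ∧ (x3 ∨ x1) ∧ (x3 ∨ x5)   [simplify]

(x2 ∨ x1 ∨ x4) ∧ (x2 ∨ x5 ∨ x4) ∧ (x3 ∨ x1) ∧ (x3 ∨ x5)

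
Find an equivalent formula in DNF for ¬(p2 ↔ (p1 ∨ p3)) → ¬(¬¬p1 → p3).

¬(p2 ↔ (p1 ∨ p3)) → ¬(¬¬p1 → p3)
≡ ¬¬(p2 ↔ (p1 ∨ p3)) ∨ ¬(¬¬p1 → p3)
≡ ¬¬((p2 → (p1 ∨ p3)) ∧ ((p1 ∨ p3) → p2)) ∨ ¬(¬¬p1 → p3)
≡ ¬¬((¬p2 ∨ p1 ∨ p3) ∧ ((p1 ∨ p3) → p2)) ∨ ¬(¬¬p1 → p3)
≡ ¬¬((¬p2 ∨ p1 ∨ p3) ∧ (¬(p1 ∨ p3) ∨ p2)) ∨ ¬(¬¬p1 → p3)
≡ ¬¬((¬p2 ∨ p1 ∨ p3) ∧ (¬(p1 ∨ p3) ∨ p2)) ∨ ¬(¬¬¬p1 ∨ p3)
≡ ((¬p2 ∨ p1 ∨ p3) ∧ (¬(p1 ∨ p3) ∨ p2)) ∨ ¬(¬¬¬p1 ∨ p3)
≡ ((¬p2 ∨ p1 ∨ p3) ∧ ((¬p1 ∧ ¬p3) ∨ p2)) ∨ ¬(¬¬¬p1 ∨ p3)
≡ ((¬p2 ∨ p1 ∨ p3) ∧ ((¬p1 ∧ ¬p3) ∨ p2)) ∨ (¬¬¬¬p1 ∧ ¬p3)
≡ ((¬p2 ∨ p1 ∨ p3) ∧ ((¬p1 ∧ ¬p3) ∨ p2)) ∨ (¬¬p1 ∧ ¬p3)
≡ ((¬p2 ∨ p1 ∨ p3) ∧ ((¬p1 ∧ ¬p3) ∨ p2)) ∨ (p1 ∧ ¬p3)
≡ (¬p2 ∧ ¬p1 ∧ ¬p3) ∨ (¬p2 ∧ p2) ∨ (p1 ∧ ¬p1 ∧ ¬p3) ∨ (p1 ∧ p2) ∨ (p3 ∧ ¬p1 ∧ ¬p3) ∨ (p3 ∧ p2) ∨ (p1 ∧ ¬p3)
≡ (¬p2 ∧ ¬p1 ∧ ¬p3) ∨ (p1 ∧ p2) ∨ (p3 ∧ p2) ∨ (p1 ∧ ¬p3)

(¬p2 ∧ ¬p1 ∧ ¬p3) ∨ (p1 ∧ p2) ∨ (p3 ∧ p2) ∨ (p1 ∧ ¬p3)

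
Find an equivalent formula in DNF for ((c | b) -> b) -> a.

((c | b) -> b) -> a
≡ ~((c | b) -> b) | a   [eliminate ->]
≡ ~(~(c | b) | b) | a   [eliminate ->]
≡ (~~(c | b) & ~b) | a   [De Morgan]
≡ ((c | b) & ~b) | a   [double negation]
≡ (c & ~b) | (b & ~b) | a   [distribute & over |]
≡ (c & ~b) | a   [simplify]

(c & ~b) | a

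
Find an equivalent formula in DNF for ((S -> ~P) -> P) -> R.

~P | R

((S -> ~P) -> P) -> R
= ~((S -> ~P) -> P) | R   [eliminate ->]
= ~(~(S -> ~P) | P) | R   [eliminate ->]
= ~(~(~S | ~P) | P) | R   [eliminate ->]
= (~~(~S | ~P) & ~P) | R   [De Morgan]
= ((~S | ~P) & ~P) | R   [double negation]
= (~S & ~P) | (~P & ~P) | R   [distribute & over |]
= ~P | R   [simplify]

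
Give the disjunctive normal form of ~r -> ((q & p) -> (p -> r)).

~r -> ((q & p) -> (p -> r))
⇔ ~~r | ((q & p) -> (p -> r))   — eliminate ->
⇔ ~~r | ~(q & p) | (p -> r)   — eliminate ->
⇔ ~~r | ~(q & p) | ~p | r   — eliminate ->
⇔ r | ~(q & p) | ~p | r   — double negation
⇔ r | ~q | ~p | ~p | r   — De Morgan
⇔ r | ~q | ~p   — simplify

r | ~q | ~p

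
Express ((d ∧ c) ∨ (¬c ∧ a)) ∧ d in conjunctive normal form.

((d ∧ c) ∨ (¬c ∧ a)) ∧ d
= (d ∨ ¬c) ∧ (d ∨ a) ∧ (c ∨ ¬c) ∧ (c ∨ a) ∧ d   [distribute ∨ over ∧]
= (c ∨ a) ∧ d   [simplify]

(c ∨ a) ∧ d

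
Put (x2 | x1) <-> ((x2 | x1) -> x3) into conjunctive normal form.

(x2 | x1) <-> ((x2 | x1) -> x3)
≡ ((x2 | x1) -> ((x2 | x1) -> x3)) & (((x2 | x1) -> x3) -> (x2 | x1))   (eliminate <->)
≡ (~(x2 | x1) | ((x2 | x1) -> x3)) & (((x2 | x1) -> x3) -> (x2 | x1))   (eliminate ->)
≡ (~(x2 | x1) | ~(x2 | x1) | x3) & (((x2 | x1) -> x3) -> (x2 | x1))   (eliminate ->)
≡ (~(x2 | x1) | ~(x2 | x1) | x3) & (~((x2 | x1) -> x3) | x2 | x1)   (eliminate ->)
≡ (~(x2 | x1) | ~(x2 | x1) | x3) & (~(~(x2 | x1) | x3) | x2 | x1)   (eliminate ->)
≡ ((~x2 & ~x1) | ~(x2 | x1) | x3) & (~(~(x2 | x1) | x3) | x2 | x1)   (De Morgan)
≡ ((~x2 & ~x1) | (~x2 & ~x1) | x3) & (~(~(x2 | x1) | x3) | x2 | x1)   (De Morgan)
≡ ((~x2 & ~x1) | (~x2 & ~x1) | x3) & ((~~(x2 | x1) & ~x3) | x2 | x1)   (De Morgan)
≡ ((~x2 & ~x1) | (~x2 & ~x1) | x3) & (((x2 | x1) & ~x3) | x2 | x1)   (double negation)
≡ (~x2 | ~x2 | x3) & (~x2 | ~x1 | x3) & (~x1 | ~x2 | x3) & (~x1 | ~x1 | x3) & (x2 | x1 | x2 | x1) & (~x3 | x2 | x1)   (distribute | over &)
≡ (~x2 | x3) & (~x1 | x3) & (x2 | x1)   (simplify)

(~x2 | x3) & (~x1 | x3) & (x2 | x1)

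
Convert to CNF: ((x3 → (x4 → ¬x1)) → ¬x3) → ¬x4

(¬x3 ∨ ¬x4 ∨ ¬x1) ∧ (x3 ∨ ¬x4)

((x3 → (x4 → ¬x1)) → ¬x3) → ¬x4
⇔ ¬((x3 → (x4 → ¬x1)) → ¬x3) ∨ ¬x4   — eliminate →
⇔ ¬(¬(x3 → (x4 → ¬x1)) ∨ ¬x3) ∨ ¬x4   — eliminate →
⇔ ¬(¬(¬x3 ∨ (x4 → ¬x1)) ∨ ¬x3) ∨ ¬x4   — eliminate →
⇔ ¬(¬(¬x3 ∨ ¬x4 ∨ ¬x1) ∨ ¬x3) ∨ ¬x4   — eliminate →
⇔ (¬¬(¬x3 ∨ ¬x4 ∨ ¬x1) ∧ ¬¬x3) ∨ ¬x4   — De Morgan
⇔ ((¬x3 ∨ ¬x4 ∨ ¬x1) ∧ ¬¬x3) ∨ ¬x4   — double negation
⇔ ((¬x3 ∨ ¬x4 ∨ ¬x1) ∧ x3) ∨ ¬x4   — double negation
⇔ (¬x3 ∨ ¬x4 ∨ ¬x1 ∨ ¬x4) ∧ (x3 ∨ ¬x4)   — distribute ∨ over ∧
⇔ (¬x3 ∨ ¬x4 ∨ ¬x1) ∧ (x3 ∨ ¬x4)   — simplify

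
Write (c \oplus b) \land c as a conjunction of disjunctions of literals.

(c \oplus b) \land c
≡ (c \lor b) \land \lnot (c \land b) \land c   [expand \oplus]
≡ (c \lor b) \land (\lnot c \lor \lnot b) \land c   [De Morgan]
≡ (\lnot c \lor \lnot b) \land c   [simplify]

(\lnot c \lor \lnot b) \land c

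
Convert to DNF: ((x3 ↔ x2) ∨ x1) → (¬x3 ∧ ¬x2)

((x3 ↔ x2) ∨ x1) → (¬x3 ∧ ¬x2)
≡ ¬((x3 ↔ x2) ∨ x1) ∨ (¬x3 ∧ ¬x2)   (eliminate →)
≡ ¬(((x3 → x2) ∧ (x2 → x3)) ∨ x1) ∨ (¬x3 ∧ ¬x2)   (eliminate ↔)
≡ ¬(((¬x3 ∨ x2) ∧ (x2 → x3)) ∨ x1) ∨ (¬x3 ∧ ¬x2)   (eliminate →)
≡ ¬(((¬x3 ∨ x2) ∧ (¬x2 ∨ x3)) ∨ x1) ∨ (¬x3 ∧ ¬x2)   (eliminate →)
≡ (¬((¬x3 ∨ x2) ∧ (¬x2 ∨ x3)) ∧ ¬x1) ∨ (¬x3 ∧ ¬x2)   (De Morgan)
≡ ((¬(¬x3 ∨ x2) ∨ ¬(¬x2 ∨ x3)) ∧ ¬x1) ∨ (¬x3 ∧ ¬x2)   (De Morgan)
≡ (((¬¬x3 ∧ ¬x2) ∨ ¬(¬x2 ∨ x3)) ∧ ¬x1) ∨ (¬x3 ∧ ¬x2)   (De Morgan)
≡ (((x3 ∧ ¬x2) ∨ ¬(¬x2 ∨ x3)) ∧ ¬x1) ∨ (¬x3 ∧ ¬x2)   (double negation)
≡ (((x3 ∧ ¬x2) ∨ (¬¬x2 ∧ ¬x3)) ∧ ¬x1) ∨ (¬x3 ∧ ¬x2)   (De Morgan)
≡ (((x3 ∧ ¬x2) ∨ (x2 ∧ ¬x3)) ∧ ¬x1) ∨ (¬x3 ∧ ¬x2)   (double negation)
≡ (x3 ∧ ¬x2 ∧ ¬x1) ∨ (x2 ∧ ¬x3 ∧ ¬x1) ∨ (¬x3 ∧ ¬x2)   (distribute ∧ over ∨)

(x3 ∧ ¬x2 ∧ ¬x1) ∨ (x2 ∧ ¬x3 ∧ ¬x1) ∨ (¬x3 ∧ ¬x2)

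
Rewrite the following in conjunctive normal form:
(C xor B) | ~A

(C | B | ~A) & (~C | ~B | ~A)

(C xor B) | ~A
⇔ ((C | B) & ~(C & B)) | ~A   [expand xor]
⇔ ((C | B) & (~C | ~B)) | ~A   [De Morgan]
⇔ (C | B | ~A) & (~C | ~B | ~A)   [distribute | over &]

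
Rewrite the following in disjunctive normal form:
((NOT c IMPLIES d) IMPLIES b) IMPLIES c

(d AND NOT b) OR c

((NOT c IMPLIES d) IMPLIES b) IMPLIES c
≡ NOT ((NOT c IMPLIES d) IMPLIES b) OR c   — eliminate IMPLIES
≡ NOT (NOT (NOT c IMPLIES d) OR b) OR c   — eliminate IMPLIES
≡ NOT (NOT (NOT NOT c OR d) OR b) OR c   — eliminate IMPLIES
≡ (NOT NOT (NOT NOT c OR d) AND NOT b) OR c   — De Morgan
≡ ((NOT NOT c OR d) AND NOT b) OR c   — double negation
≡ ((c OR d) AND NOT b) OR c   — double negation
≡ (c AND NOT b) OR (d AND NOT b) OR c   — distribute AND over OR
≡ (d AND NOT b) OR c   — simplify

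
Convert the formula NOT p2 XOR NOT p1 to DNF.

NOT p2 XOR NOT p1
≡ (NOT p2 AND NOT NOT p1) OR (NOT NOT p2 AND NOT p1)
≡ (NOT p2 AND p1) OR (NOT NOT p2 AND NOT p1)
≡ (NOT p2 AND p1) OR (p2 AND NOT p1)

(NOT p2 AND p1) OR (p2 AND NOT p1)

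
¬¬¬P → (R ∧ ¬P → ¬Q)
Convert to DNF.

P ∨ ¬R ∨ ¬Q

¬¬¬P → (R ∧ ¬P → ¬Q)
= ¬¬¬¬P ∨ (R ∧ ¬P → ¬Q)   — eliminate →
= ¬¬¬¬P ∨ ¬(R ∧ ¬P) ∨ ¬Q   — eliminate →
= ¬¬P ∨ ¬(R ∧ ¬P) ∨ ¬Q   — double negation
= P ∨ ¬(R ∧ ¬P) ∨ ¬Q   — double negation
= P ∨ ¬R ∨ ¬¬P ∨ ¬Q   — De Morgan
= P ∨ ¬R ∨ P ∨ ¬Q   — double negation
= P ∨ ¬R ∨ ¬Q   — simplify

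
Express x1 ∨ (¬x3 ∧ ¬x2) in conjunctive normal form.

x1 ∨ (¬x3 ∧ ¬x2)
≡ (x1 ∨ ¬x3) ∧ (x1 ∨ ¬x2)   (distribute ∨ over ∧)

(x1 ∨ ¬x3) ∧ (x1 ∨ ¬x2)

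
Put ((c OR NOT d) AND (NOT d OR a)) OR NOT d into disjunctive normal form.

((c OR NOT d) AND (NOT d OR a)) OR NOT d
⇔ (c AND NOT d) OR (c AND a) OR (NOT d AND NOT d) OR (NOT d AND a) OR NOT d
⇔ (c AND a) OR NOT d

(c AND a) OR NOT d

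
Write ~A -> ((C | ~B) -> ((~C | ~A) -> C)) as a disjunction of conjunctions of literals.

A | (~C & B) | C

~A -> ((C | ~B) -> ((~C | ~A) -> C))
≡ ~~A | ((C | ~B) -> ((~C | ~A) -> C))   [eliminate ->]
≡ ~~A | ~(C | ~B) | ((~C | ~A) -> C)   [eliminate ->]
≡ ~~A | ~(C | ~B) | ~(~C | ~A) | C   [eliminate ->]
≡ A | ~(C | ~B) | ~(~C | ~A) | C   [double negation]
≡ A | (~C & ~~B) | ~(~C | ~A) | C   [De Morgan]
≡ A | (~C & B) | ~(~C | ~A) | C   [double negation]
≡ A | (~C & B) | (~~C & ~~A) | C   [De Morgan]
≡ A | (~C & B) | (C & ~~A) | C   [double negation]
≡ A | (~C & B) | (C & A) | C   [double negation]
≡ A | (~C & B) | C   [simplify]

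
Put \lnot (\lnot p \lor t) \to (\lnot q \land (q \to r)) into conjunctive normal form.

\lnot (\lnot p \lor t) \to (\lnot q \land (q \to r))
≡ \lnot \lnot (\lnot p \lor t) \lor (\lnot q \land (q \to r))   (eliminate \to)
≡ \lnot \lnot (\lnot p \lor t) \lor (\lnot q \land (\lnot q \lor r))   (eliminate \to)
≡ \lnot p \lor t \lor (\lnot q \land (\lnot q \lor r))   (double negation)
≡ (\lnot p \lor t \lor \lnot q) \land (\lnot p \lor t \lor \lnot q \lor r)   (distribute \lor over \land)
≡ \lnot p \lor t \lor \lnot q   (simplify)

\lnot p \lor t \lor \lnot q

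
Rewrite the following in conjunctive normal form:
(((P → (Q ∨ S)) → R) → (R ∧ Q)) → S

(P ∨ R ∨ S) ∧ (¬Q ∨ R ∨ S) ∧ (¬R ∨ ¬Q ∨ S)

(((P → (Q ∨ S)) → R) → (R ∧ Q)) → S
≡ ¬(((P → (Q ∨ S)) → R) → (R ∧ Q)) ∨ S   (eliminate →)
≡ ¬(¬((P → (Q ∨ S)) → R) ∨ (R ∧ Q)) ∨ S   (eliminate →)
≡ ¬(¬(¬(P → (Q ∨ S)) ∨ R) ∨ (R ∧ Q)) ∨ S   (eliminate →)
≡ ¬(¬(¬(¬P ∨ Q ∨ S) ∨ R) ∨ (R ∧ Q)) ∨ S   (eliminate →)
≡ (¬¬(¬(¬P ∨ Q ∨ S) ∨ R) ∧ ¬(R ∧ Q)) ∨ S   (De Morgan)
≡ ((¬(¬P ∨ Q ∨ S) ∨ R) ∧ ¬(R ∧ Q)) ∨ S   (double negation)
≡ (((¬¬P ∧ ¬Q ∧ ¬S) ∨ R) ∧ ¬(R ∧ Q)) ∨ S   (De Morgan)
≡ (((P ∧ ¬Q ∧ ¬S) ∨ R) ∧ ¬(R ∧ Q)) ∨ S   (double negation)
≡ (((P ∧ ¬Q ∧ ¬S) ∨ R) ∧ (¬R ∨ ¬Q)) ∨ S   (De Morgan)
≡ (P ∨ R ∨ S) ∧ (¬Q ∨ R ∨ S) ∧ (¬S ∨ R ∨ S) ∧ (¬R ∨ ¬Q ∨ S)   (distribute ∨ over ∧)
≡ (P ∨ R ∨ S) ∧ (¬Q ∨ R ∨ S) ∧ (¬R ∨ ¬Q ∨ S)   (simplify)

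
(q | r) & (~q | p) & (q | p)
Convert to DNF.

(q & p) | (r & p)

(q | r) & (~q | p) & (q | p)
≡ (q & ~q & q) | (q & ~q & p) | (q & p & q) | (q & p & p) | (r & ~q & q) | (r & ~q & p) | (r & p & q) | (r & p & p)   (distribute & over |)
≡ (q & p) | (r & p)   (simplify)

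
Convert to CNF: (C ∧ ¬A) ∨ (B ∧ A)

(C ∨ B) ∧ (C ∨ A) ∧ (¬A ∨ B)

(C ∧ ¬A) ∨ (B ∧ A)
⇔ (C ∨ B) ∧ (C ∨ A) ∧ (¬A ∨ B) ∧ (¬A ∨ A)   [distribute ∨ over ∧]
⇔ (C ∨ B) ∧ (C ∨ A) ∧ (¬A ∨ B)   [simplify]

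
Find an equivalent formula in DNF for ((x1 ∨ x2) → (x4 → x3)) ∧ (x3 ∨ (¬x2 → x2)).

(¬x4 ∧ x2) ∨ x3

((x1 ∨ x2) → (x4 → x3)) ∧ (x3 ∨ (¬x2 → x2))
≡ (¬(x1 ∨ x2) ∨ (x4 → x3)) ∧ (x3 ∨ (¬x2 → x2))   [eliminate →]
≡ (¬(x1 ∨ x2) ∨ ¬x4 ∨ x3) ∧ (x3 ∨ (¬x2 → x2))   [eliminate →]
≡ (¬(x1 ∨ x2) ∨ ¬x4 ∨ x3) ∧ (x3 ∨ ¬¬x2 ∨ x2)   [eliminate →]
≡ ((¬x1 ∧ ¬x2) ∨ ¬x4 ∨ x3) ∧ (x3 ∨ ¬¬x2 ∨ x2)   [De Morgan]
≡ ((¬x1 ∧ ¬x2) ∨ ¬x4 ∨ x3) ∧ (x3 ∨ x2 ∨ x2)   [double negation]
≡ (¬x1 ∧ ¬x2 ∧ x3) ∨ (¬x1 ∧ ¬x2 ∧ x2) ∨ (¬x1 ∧ ¬x2 ∧ x2) ∨ (¬x4 ∧ x3) ∨ (¬x4 ∧ x2) ∨ (¬x4 ∧ x2) ∨ (x3 ∧ x3) ∨ (x3 ∧ x2) ∨ (x3 ∧ x2)   [distribute ∧ over ∨]
≡ (¬x4 ∧ x2) ∨ x3   [simplify]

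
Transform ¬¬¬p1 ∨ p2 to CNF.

¬p1 ∨ p2

¬¬¬p1 ∨ p2
≡ ¬p1 ∨ p2   — double negation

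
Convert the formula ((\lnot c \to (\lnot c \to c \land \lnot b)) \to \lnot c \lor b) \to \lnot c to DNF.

c \land \lnot b \lor \lnot c

((\lnot c \to (\lnot c \to c \land \lnot b)) \to \lnot c \lor b) \to \lnot c
⇔ \lnot ((\lnot c \to (\lnot c \to c \land \lnot b)) \to \lnot c \lor b) \lor \lnot c   (eliminate \to)
⇔ \lnot (\lnot (\lnot c \to (\lnot c \to c \land \lnot b)) \lor \lnot c \lor b) \lor \lnot c   (eliminate \to)
⇔ \lnot (\lnot (\lnot \lnot c \lor (\lnot c \to c \land \lnot b)) \lor \lnot c \lor b) \lor \lnot c   (eliminate \to)
⇔ \lnot (\lnot (\lnot \lnot c \lor \lnot \lnot c \lor c \land \lnot b) \lor \lnot c \lor b) \lor \lnot c   (eliminate \to)
⇔ \lnot \lnot (\lnot \lnot c \lor \lnot \lnot c \lor c \land \lnot b) \land \lnot \lnot c \land \lnot b \lor \lnot c   (De Morgan)
⇔ (\lnot \lnot c \lor \lnot \lnot c \lor c \land \lnot b) \land \lnot \lnot c \land \lnot b \lor \lnot c   (double negation)
⇔ (c \lor \lnot \lnot c \lor c \land \lnot b) \land \lnot \lnot c \land \lnot b \lor \lnot c   (double negation)
⇔ (c \lor c \lor c \land \lnot b) \land \lnot \lnot c \land \lnot b \lor \lnot c   (double negation)
⇔ (c \lor c \lor c \land \lnot b) \land c \land \lnot b \lor \lnot c   (double negation)
⇔ c \land c \land \lnot b \lor c \land c \land \lnot b \lor c \land \lnot b \land c \land \lnot b \lor \lnot c   (distribute \land over \lor)
⇔ c \land \lnot b \lor \lnot c   (simplify)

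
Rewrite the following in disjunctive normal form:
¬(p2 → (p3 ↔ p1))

(p2 ∧ p3 ∧ ¬p1) ∨ (p2 ∧ p1 ∧ ¬p3)

¬(p2 → (p3 ↔ p1))
≡ ¬(¬p2 ∨ (p3 ↔ p1))   [eliminate →]
≡ ¬(¬p2 ∨ ((p3 → p1) ∧ (p1 → p3)))   [eliminate ↔]
≡ ¬(¬p2 ∨ ((¬p3 ∨ p1) ∧ (p1 → p3)))   [eliminate →]
≡ ¬(¬p2 ∨ ((¬p3 ∨ p1) ∧ (¬p1 ∨ p3)))   [eliminate →]
≡ ¬¬p2 ∧ ¬((¬p3 ∨ p1) ∧ (¬p1 ∨ p3))   [De Morgan]
≡ p2 ∧ ¬((¬p3 ∨ p1) ∧ (¬p1 ∨ p3))   [double negation]
≡ p2 ∧ (¬(¬p3 ∨ p1) ∨ ¬(¬p1 ∨ p3))   [De Morgan]
≡ p2 ∧ ((¬¬p3 ∧ ¬p1) ∨ ¬(¬p1 ∨ p3))   [De Morgan]
≡ p2 ∧ ((p3 ∧ ¬p1) ∨ ¬(¬p1 ∨ p3))   [double negation]
≡ p2 ∧ ((p3 ∧ ¬p1) ∨ (¬¬p1 ∧ ¬p3))   [De Morgan]
≡ p2 ∧ ((p3 ∧ ¬p1) ∨ (p1 ∧ ¬p3))   [double negation]
≡ (p2 ∧ p3 ∧ ¬p1) ∨ (p2 ∧ p1 ∧ ¬p3)   [distribute ∧ over ∨]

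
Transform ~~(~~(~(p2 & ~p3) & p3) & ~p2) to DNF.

~~(~~(~(p2 & ~p3) & p3) & ~p2)
⇔ ~~(~(p2 & ~p3) & p3) & ~p2   (double negation)
⇔ ~(p2 & ~p3) & p3 & ~p2   (double negation)
⇔ (~p2 | ~~p3) & p3 & ~p2   (De Morgan)
⇔ (~p2 | p3) & p3 & ~p2   (double negation)
⇔ (~p2 & p3 & ~p2) | (p3 & p3 & ~p2)   (distribute & over |)
⇔ ~p2 & p3   (simplify)

~p2 & p3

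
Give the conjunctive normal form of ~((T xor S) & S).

~S | T

~((T xor S) & S)
= ~((T | S) & ~(T & S) & S)   (expand xor)
= ~(T | S) | ~~(T & S) | ~S   (De Morgan)
= (~T & ~S) | ~~(T & S) | ~S   (De Morgan)
= (~T & ~S) | (T & S) | ~S   (double negation)
= (~T | T | ~S) & (~T | S | ~S) & (~S | T | ~S) & (~S | S | ~S)   (distribute | over &)
= ~S | T   (simplify)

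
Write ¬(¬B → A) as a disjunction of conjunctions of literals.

¬(¬B → A)
≡ ¬(¬¬B ∨ A)   — eliminate →
≡ ¬¬¬B ∧ ¬A   — De Morgan
≡ ¬B ∧ ¬A   — double negation

¬B ∧ ¬A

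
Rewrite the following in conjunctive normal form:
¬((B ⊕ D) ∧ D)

¬((B ⊕ D) ∧ D)
= ¬((B ∨ D) ∧ ¬(B ∧ D) ∧ D)   — expand ⊕
= ¬(B ∨ D) ∨ ¬¬(B ∧ D) ∨ ¬D   — De Morgan
= ¬B ∧ ¬D ∨ ¬¬(B ∧ D) ∨ ¬D   — De Morgan
= ¬B ∧ ¬D ∨ B ∧ D ∨ ¬D   — double negation
= (¬B ∨ B ∨ ¬D) ∧ (¬B ∨ D ∨ ¬D) ∧ (¬D ∨ B ∨ ¬D) ∧ (¬D ∨ D ∨ ¬D)   — distribute ∨ over ∧
= ¬D ∨ B   — simplify

¬D ∨ B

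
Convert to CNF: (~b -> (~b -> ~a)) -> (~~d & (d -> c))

(~b -> (~b -> ~a)) -> (~~d & (d -> c))
≡ ~(~b -> (~b -> ~a)) | (~~d & (d -> c))   [eliminate ->]
≡ ~(~~b | (~b -> ~a)) | (~~d & (d -> c))   [eliminate ->]
≡ ~(~~b | ~~b | ~a) | (~~d & (d -> c))   [eliminate ->]
≡ ~(~~b | ~~b | ~a) | (~~d & (~d | c))   [eliminate ->]
≡ (~~~b & ~~~b & ~~a) | (~~d & (~d | c))   [De Morgan]
≡ (~b & ~~~b & ~~a) | (~~d & (~d | c))   [double negation]
≡ (~b & ~b & ~~a) | (~~d & (~d | c))   [double negation]
≡ (~b & ~b & a) | (~~d & (~d | c))   [double negation]
≡ (~b & ~b & a) | (d & (~d | c))   [double negation]
≡ (~b | d) & (~b | ~d | c) & (~b | d) & (~b | ~d | c) & (a | d) & (a | ~d | c)   [distribute | over &]
≡ (~b | d) & (~b | ~d | c) & (a | d) & (a | ~d | c)   [simplify]

(~b | d) & (~b | ~d | c) & (a | d) & (a | ~d | c)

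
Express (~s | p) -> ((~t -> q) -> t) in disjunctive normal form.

(s & ~p) | (~t & ~q) | t

(~s | p) -> ((~t -> q) -> t)
≡ ~(~s | p) | ((~t -> q) -> t)   [eliminate ->]
≡ ~(~s | p) | ~(~t -> q) | t   [eliminate ->]
≡ ~(~s | p) | ~(~~t | q) | t   [eliminate ->]
≡ (~~s & ~p) | ~(~~t | q) | t   [De Morgan]
≡ (s & ~p) | ~(~~t | q) | t   [double negation]
≡ (s & ~p) | (~~~t & ~q) | t   [De Morgan]
≡ (s & ~p) | (~t & ~q) | t   [double negation]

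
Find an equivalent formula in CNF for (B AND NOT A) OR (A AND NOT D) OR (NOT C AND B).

(B OR A) AND (B OR NOT D) AND (NOT A OR NOT D OR NOT C)

(B AND NOT A) OR (A AND NOT D) OR (NOT C AND B)
⇔ (B OR A OR NOT C) AND (B OR A OR B) AND (B OR NOT D OR NOT C) AND (B OR NOT D OR B) AND (NOT A OR A OR NOT C) AND (NOT A OR A OR B) AND (NOT A OR NOT D OR NOT C) AND (NOT A OR NOT D OR B)   [distribute OR over AND]
⇔ (B OR A) AND (B OR NOT D) AND (NOT A OR NOT D OR NOT C)   [simplify]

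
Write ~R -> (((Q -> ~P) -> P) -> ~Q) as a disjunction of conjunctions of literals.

~R -> (((Q -> ~P) -> P) -> ~Q)
≡ ~~R | (((Q -> ~P) -> P) -> ~Q)   (eliminate ->)
≡ ~~R | ~((Q -> ~P) -> P) | ~Q   (eliminate ->)
≡ ~~R | ~(~(Q -> ~P) | P) | ~Q   (eliminate ->)
≡ ~~R | ~(~(~Q | ~P) | P) | ~Q   (eliminate ->)
≡ R | ~(~(~Q | ~P) | P) | ~Q   (double negation)
≡ R | (~~(~Q | ~P) & ~P) | ~Q   (De Morgan)
≡ R | ((~Q | ~P) & ~P) | ~Q   (double negation)
≡ R | (~Q & ~P) | (~P & ~P) | ~Q   (distribute & over |)
≡ R | ~P | ~Q   (simplify)

R | ~P | ~Q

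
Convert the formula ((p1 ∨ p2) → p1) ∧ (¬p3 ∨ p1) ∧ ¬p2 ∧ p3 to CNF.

((p1 ∨ p2) → p1) ∧ (¬p3 ∨ p1) ∧ ¬p2 ∧ p3
≡ (¬(p1 ∨ p2) ∨ p1) ∧ (¬p3 ∨ p1) ∧ ¬p2 ∧ p3   [eliminate →]
≡ ((¬p1 ∧ ¬p2) ∨ p1) ∧ (¬p3 ∨ p1) ∧ ¬p2 ∧ p3   [De Morgan]
≡ (¬p1 ∨ p1) ∧ (¬p2 ∨ p1) ∧ (¬p3 ∨ p1) ∧ ¬p2 ∧ p3   [distribute ∨ over ∧]
≡ (¬p3 ∨ p1) ∧ ¬p2 ∧ p3   [simplify]

(¬p3 ∨ p1) ∧ ¬p2 ∧ p3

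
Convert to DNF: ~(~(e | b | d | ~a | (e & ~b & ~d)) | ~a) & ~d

(e & a & ~d) | (b & a & ~d)

~(~(e | b | d | ~a | (e & ~b & ~d)) | ~a) & ~d
≡ ~~(e | b | d | ~a | (e & ~b & ~d)) & ~~a & ~d   [De Morgan]
≡ (e | b | d | ~a | (e & ~b & ~d)) & ~~a & ~d   [double negation]
≡ (e | b | d | ~a | (e & ~b & ~d)) & a & ~d   [double negation]
≡ (e & a & ~d) | (b & a & ~d) | (d & a & ~d) | (~a & a & ~d) | (e & ~b & ~d & a & ~d)   [distribute & over |]
≡ (e & a & ~d) | (b & a & ~d)   [simplify]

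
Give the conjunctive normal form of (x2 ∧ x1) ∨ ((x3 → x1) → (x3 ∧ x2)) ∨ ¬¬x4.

(x2 ∧ x1) ∨ ((x3 → x1) → (x3 ∧ x2)) ∨ ¬¬x4
≡ (x2 ∧ x1) ∨ ¬(x3 → x1) ∨ (x3 ∧ x2) ∨ ¬¬x4   [eliminate →]
≡ (x2 ∧ x1) ∨ ¬(¬x3 ∨ x1) ∨ (x3 ∧ x2) ∨ ¬¬x4   [eliminate →]
≡ (x2 ∧ x1) ∨ (¬¬x3 ∧ ¬x1) ∨ (x3 ∧ x2) ∨ ¬¬x4   [De Morgan]
≡ (x2 ∧ x1) ∨ (x3 ∧ ¬x1) ∨ (x3 ∧ x2) ∨ ¬¬x4   [double negation]
≡ (x2 ∧ x1) ∨ (x3 ∧ ¬x1) ∨ (x3 ∧ x2) ∨ x4   [double negation]
≡ (x2 ∨ x3 ∨ x3 ∨ x4) ∧ (x2 ∨ x3 ∨ x2 ∨ x4) ∧ (x2 ∨ ¬x1 ∨ x3 ∨ x4) ∧ (x2 ∨ ¬x1 ∨ x2 ∨ x4) ∧ (x1 ∨ x3 ∨ x3 ∨ x4) ∧ (x1 ∨ x3 ∨ x2 ∨ x4) ∧ (x1 ∨ ¬x1 ∨ x3 ∨ x4) ∧ (x1 ∨ ¬x1 ∨ x2 ∨ x4)   [distribute ∨ over ∧]
≡ (x2 ∨ x3 ∨ x4) ∧ (x2 ∨ ¬x1 ∨ x4) ∧ (x1 ∨ x3 ∨ x4)   [simplify]

(x2 ∨ x3 ∨ x4) ∧ (x2 ∨ ¬x1 ∨ x4) ∧ (x1 ∨ x3 ∨ x4)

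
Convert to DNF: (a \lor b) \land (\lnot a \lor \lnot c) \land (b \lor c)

(b \land \lnot a) \lor (b \land \lnot c)

(a \lor b) \land (\lnot a \lor \lnot c) \land (b \lor c)
≡ (a \land \lnot a \land b) \lor (a \land \lnot a \land c) \lor (a \land \lnot c \land b) \lor (a \land \lnot c \land c) \lor (b \land \lnot a \land b) \lor (b \land \lnot a \land c) \lor (b \land \lnot c \land b) \lor (b \land \lnot c \land c)   — distribute \land over \lor
≡ (b \land \lnot a) \lor (b \land \lnot c)   — simplify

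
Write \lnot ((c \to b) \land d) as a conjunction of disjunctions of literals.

(c \lor \lnot d) \land (\lnot b \lor \lnot d)

\lnot ((c \to b) \land d)
≡ \lnot ((\lnot c \lor b) \land d)   (eliminate \to)
≡ \lnot (\lnot c \lor b) \lor \lnot d   (De Morgan)
≡ (\lnot \lnot c \land \lnot b) \lor \lnot d   (De Morgan)
≡ (c \land \lnot b) \lor \lnot d   (double negation)
≡ (c \lor \lnot d) \land (\lnot b \lor \lnot d)   (distribute \lor over \land)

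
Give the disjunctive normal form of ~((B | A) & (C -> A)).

~((B | A) & (C -> A))
= ~((B | A) & (~C | A))
= ~(B | A) | ~(~C | A)
= (~B & ~A) | ~(~C | A)
= (~B & ~A) | (~~C & ~A)
= (~B & ~A) | (C & ~A)

(~B & ~A) | (C & ~A)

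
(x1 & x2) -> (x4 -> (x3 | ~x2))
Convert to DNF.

~x1 | ~x2 | ~x4 | x3

(x1 & x2) -> (x4 -> (x3 | ~x2))
⇔ ~(x1 & x2) | (x4 -> (x3 | ~x2))   [eliminate ->]
⇔ ~(x1 & x2) | ~x4 | x3 | ~x2   [eliminate ->]
⇔ ~x1 | ~x2 | ~x4 | x3 | ~x2   [De Morgan]
⇔ ~x1 | ~x2 | ~x4 | x3   [simplify]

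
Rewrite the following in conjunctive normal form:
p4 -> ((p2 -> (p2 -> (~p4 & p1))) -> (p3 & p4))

p4 -> ((p2 -> (p2 -> (~p4 & p1))) -> (p3 & p4))
≡ ~p4 | ((p2 -> (p2 -> (~p4 & p1))) -> (p3 & p4))   [eliminate ->]
≡ ~p4 | ~(p2 -> (p2 -> (~p4 & p1))) | (p3 & p4)   [eliminate ->]
≡ ~p4 | ~(~p2 | (p2 -> (~p4 & p1))) | (p3 & p4)   [eliminate ->]
≡ ~p4 | ~(~p2 | ~p2 | (~p4 & p1)) | (p3 & p4)   [eliminate ->]
≡ ~p4 | (~~p2 & ~~p2 & ~(~p4 & p1)) | (p3 & p4)   [De Morgan]
≡ ~p4 | (p2 & ~~p2 & ~(~p4 & p1)) | (p3 & p4)   [double negation]
≡ ~p4 | (p2 & p2 & ~(~p4 & p1)) | (p3 & p4)   [double negation]
≡ ~p4 | (p2 & p2 & (~~p4 | ~p1)) | (p3 & p4)   [De Morgan]
≡ ~p4 | (p2 & p2 & (p4 | ~p1)) | (p3 & p4)   [double negation]
≡ (~p4 | p2 | p3) & (~p4 | p2 | p4) & (~p4 | p2 | p3) & (~p4 | p2 | p4) & (~p4 | p4 | ~p1 | p3) & (~p4 | p4 | ~p1 | p4)   [distribute | over &]
≡ ~p4 | p2 | p3   [simplify]

~p4 | p2 | p3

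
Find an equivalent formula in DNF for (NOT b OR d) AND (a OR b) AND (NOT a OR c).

(NOT b AND a AND c) OR (d AND a AND c) OR (d AND b AND NOT a) OR (d AND b AND c)

(NOT b OR d) AND (a OR b) AND (NOT a OR c)
≡ (NOT b AND a AND NOT a) OR (NOT b AND a AND c) OR (NOT b AND b AND NOT a) OR (NOT b AND b AND c) OR (d AND a AND NOT a) OR (d AND a AND c) OR (d AND b AND NOT a) OR (d AND b AND c)   [distribute AND over OR]
≡ (NOT b AND a AND c) OR (d AND a AND c) OR (d AND b AND NOT a) OR (d AND b AND c)   [simplify]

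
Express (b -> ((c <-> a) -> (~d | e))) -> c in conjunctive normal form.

(b | c) & (~a | c) & (d | c) & (~e | c)

(b -> ((c <-> a) -> (~d | e))) -> c
≡ ~(b -> ((c <-> a) -> (~d | e))) | c   [eliminate ->]
≡ ~(~b | ((c <-> a) -> (~d | e))) | c   [eliminate ->]
≡ ~(~b | ~(c <-> a) | ~d | e) | c   [eliminate ->]
≡ ~(~b | ~((c -> a) & (a -> c)) | ~d | e) | c   [eliminate <->]
≡ ~(~b | ~((~c | a) & (a -> c)) | ~d | e) | c   [eliminate ->]
≡ ~(~b | ~((~c | a) & (~a | c)) | ~d | e) | c   [eliminate ->]
≡ (~~b & ~~((~c | a) & (~a | c)) & ~~d & ~e) | c   [De Morgan]
≡ (b & ~~((~c | a) & (~a | c)) & ~~d & ~e) | c   [double negation]
≡ (b & (~c | a) & (~a | c) & ~~d & ~e) | c   [double negation]
≡ (b & (~c | a) & (~a | c) & d & ~e) | c   [double negation]
≡ (b | c) & (~c | a | c) & (~a | c | c) & (d | c) & (~e | c)   [distribute | over &]
≡ (b | c) & (~a | c) & (d | c) & (~e | c)   [simplify]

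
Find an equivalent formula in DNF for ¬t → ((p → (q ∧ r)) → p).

¬t → ((p → (q ∧ r)) → p)
≡ ¬¬t ∨ ((p → (q ∧ r)) → p)   (eliminate →)
≡ ¬¬t ∨ ¬(p → (q ∧ r)) ∨ p   (eliminate →)
≡ ¬¬t ∨ ¬(¬p ∨ (q ∧ r)) ∨ p   (eliminate →)
≡ t ∨ ¬(¬p ∨ (q ∧ r)) ∨ p   (double negation)
≡ t ∨ (¬¬p ∧ ¬(q ∧ r)) ∨ p   (De Morgan)
≡ t ∨ (p ∧ ¬(q ∧ r)) ∨ p   (double negation)
≡ t ∨ (p ∧ (¬q ∨ ¬r)) ∨ p   (De Morgan)
≡ t ∨ (p ∧ ¬q) ∨ (p ∧ ¬r) ∨ p   (distribute ∧ over ∨)
≡ t ∨ p   (simplify)

t ∨ p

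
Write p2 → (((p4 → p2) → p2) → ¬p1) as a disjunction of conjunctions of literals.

p2 → (((p4 → p2) → p2) → ¬p1)
≡ ¬p2 ∨ (((p4 → p2) → p2) → ¬p1)   — eliminate →
≡ ¬p2 ∨ ¬((p4 → p2) → p2) ∨ ¬p1   — eliminate →
≡ ¬p2 ∨ ¬(¬(p4 → p2) ∨ p2) ∨ ¬p1   — eliminate →
≡ ¬p2 ∨ ¬(¬(¬p4 ∨ p2) ∨ p2) ∨ ¬p1   — eliminate →
≡ ¬p2 ∨ (¬¬(¬p4 ∨ p2) ∧ ¬p2) ∨ ¬p1   — De Morgan
≡ ¬p2 ∨ ((¬p4 ∨ p2) ∧ ¬p2) ∨ ¬p1   — double negation
≡ ¬p2 ∨ (¬p4 ∧ ¬p2) ∨ (p2 ∧ ¬p2) ∨ ¬p1   — distribute ∧ over ∨
≡ ¬p2 ∨ ¬p1   — simplify

¬p2 ∨ ¬p1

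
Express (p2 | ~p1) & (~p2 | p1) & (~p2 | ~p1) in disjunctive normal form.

~p1 & ~p2

(p2 | ~p1) & (~p2 | p1) & (~p2 | ~p1)
≡ (p2 & ~p2 & ~p2) | (p2 & ~p2 & ~p1) | (p2 & p1 & ~p2) | (p2 & p1 & ~p1) | (~p1 & ~p2 & ~p2) | (~p1 & ~p2 & ~p1) | (~p1 & p1 & ~p2) | (~p1 & p1 & ~p1)   [distribute & over |]
≡ ~p1 & ~p2   [simplify]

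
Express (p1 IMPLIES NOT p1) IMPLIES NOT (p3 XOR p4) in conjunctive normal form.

(p1 IMPLIES NOT p1) IMPLIES NOT (p3 XOR p4)
⇔ NOT (p1 IMPLIES NOT p1) OR NOT (p3 XOR p4)
⇔ NOT (NOT p1 OR NOT p1) OR NOT (p3 XOR p4)
⇔ NOT (NOT p1 OR NOT p1) OR NOT ((p3 OR p4) AND NOT (p3 AND p4))
⇔ (NOT NOT p1 AND NOT NOT p1) OR NOT ((p3 OR p4) AND NOT (p3 AND p4))
⇔ (p1 AND NOT NOT p1) OR NOT ((p3 OR p4) AND NOT (p3 AND p4))
⇔ (p1 AND p1) OR NOT ((p3 OR p4) AND NOT (p3 AND p4))
⇔ (p1 AND p1) OR NOT (p3 OR p4) OR NOT NOT (p3 AND p4)
⇔ (p1 AND p1) OR (NOT p3 AND NOT p4) OR NOT NOT (p3 AND p4)
⇔ (p1 AND p1) OR (NOT p3 AND NOT p4) OR (p3 AND p4)
⇔ (p1 OR NOT p3 OR p3) AND (p1 OR NOT p3 OR p4) AND (p1 OR NOT p4 OR p3) AND (p1 OR NOT p4 OR p4) AND (p1 OR NOT p3 OR p3) AND (p1 OR NOT p3 OR p4) AND (p1 OR NOT p4 OR p3) AND (p1 OR NOT p4 OR p4)
⇔ (p1 OR NOT p3 OR p4) AND (p1 OR NOT p4 OR p3)

(p1 OR NOT p3 OR p4) AND (p1 OR NOT p4 OR p3)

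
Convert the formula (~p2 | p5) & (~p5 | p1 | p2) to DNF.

(~p2 & ~p5) | (~p2 & p1) | (p5 & p1) | (p5 & p2)

(~p2 | p5) & (~p5 | p1 | p2)
⇔ (~p2 & ~p5) | (~p2 & p1) | (~p2 & p2) | (p5 & ~p5) | (p5 & p1) | (p5 & p2)
⇔ (~p2 & ~p5) | (~p2 & p1) | (p5 & p1) | (p5 & p2)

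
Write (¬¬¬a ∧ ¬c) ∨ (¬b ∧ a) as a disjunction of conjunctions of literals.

(¬¬¬a ∧ ¬c) ∨ (¬b ∧ a)
≡ (¬a ∧ ¬c) ∨ (¬b ∧ a)   (double negation)

(¬a ∧ ¬c) ∨ (¬b ∧ a)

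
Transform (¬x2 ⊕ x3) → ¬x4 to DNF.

(x2 ∧ ¬x3) ∨ (x3 ∧ ¬x2) ∨ ¬x4

(¬x2 ⊕ x3) → ¬x4
⇔ ¬(¬x2 ⊕ x3) ∨ ¬x4   [eliminate →]
⇔ ¬((¬x2 ∧ ¬x3) ∨ (¬¬x2 ∧ x3)) ∨ ¬x4   [expand ⊕]
⇔ (¬(¬x2 ∧ ¬x3) ∧ ¬(¬¬x2 ∧ x3)) ∨ ¬x4   [De Morgan]
⇔ ((¬¬x2 ∨ ¬¬x3) ∧ ¬(¬¬x2 ∧ x3)) ∨ ¬x4   [De Morgan]
⇔ ((x2 ∨ ¬¬x3) ∧ ¬(¬¬x2 ∧ x3)) ∨ ¬x4   [double negation]
⇔ ((x2 ∨ x3) ∧ ¬(¬¬x2 ∧ x3)) ∨ ¬x4   [double negation]
⇔ ((x2 ∨ x3) ∧ (¬¬¬x2 ∨ ¬x3)) ∨ ¬x4   [De Morgan]
⇔ ((x2 ∨ x3) ∧ (¬x2 ∨ ¬x3)) ∨ ¬x4   [double negation]
⇔ (x2 ∧ ¬x2) ∨ (x2 ∧ ¬x3) ∨ (x3 ∧ ¬x2) ∨ (x3 ∧ ¬x3) ∨ ¬x4   [distribute ∧ over ∨]
⇔ (x2 ∧ ¬x3) ∨ (x3 ∧ ¬x2) ∨ ¬x4   [simplify]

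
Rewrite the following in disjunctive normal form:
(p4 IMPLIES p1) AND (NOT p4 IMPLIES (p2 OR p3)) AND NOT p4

(NOT p4 AND p2) OR (NOT p4 AND p3)

(p4 IMPLIES p1) AND (NOT p4 IMPLIES (p2 OR p3)) AND NOT p4
⇔ (NOT p4 OR p1) AND (NOT p4 IMPLIES (p2 OR p3)) AND NOT p4   [eliminate IMPLIES]
⇔ (NOT p4 OR p1) AND (NOT NOT p4 OR p2 OR p3) AND NOT p4   [eliminate IMPLIES]
⇔ (NOT p4 OR p1) AND (p4 OR p2 OR p3) AND NOT p4   [double negation]
⇔ (NOT p4 AND p4 AND NOT p4) OR (NOT p4 AND p2 AND NOT p4) OR (NOT p4 AND p3 AND NOT p4) OR (p1 AND p4 AND NOT p4) OR (p1 AND p2 AND NOT p4) OR (p1 AND p3 AND NOT p4)   [distribute AND over OR]
⇔ (NOT p4 AND p2) OR (NOT p4 AND p3)   [simplify]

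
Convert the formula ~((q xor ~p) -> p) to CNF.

~((q xor ~p) -> p)
= ~(~(q xor ~p) | p)   [eliminate ->]
= ~(~((q | ~p) & ~(q & ~p)) | p)   [expand xor]
= ~~((q | ~p) & ~(q & ~p)) & ~p   [De Morgan]
= (q | ~p) & ~(q & ~p) & ~p   [double negation]
= (q | ~p) & (~q | ~~p) & ~p   [De Morgan]
= (q | ~p) & (~q | p) & ~p   [double negation]
= (~q | p) & ~p   [simplify]

(~q | p) & ~p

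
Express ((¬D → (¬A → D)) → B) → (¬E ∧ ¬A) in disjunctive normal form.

(D ∧ ¬B) ∨ (A ∧ ¬B) ∨ (¬E ∧ ¬A)

((¬D → (¬A → D)) → B) → (¬E ∧ ¬A)
= ¬((¬D → (¬A → D)) → B) ∨ (¬E ∧ ¬A)   [eliminate →]
= ¬(¬(¬D → (¬A → D)) ∨ B) ∨ (¬E ∧ ¬A)   [eliminate →]
= ¬(¬(¬¬D ∨ (¬A → D)) ∨ B) ∨ (¬E ∧ ¬A)   [eliminate →]
= ¬(¬(¬¬D ∨ ¬¬A ∨ D) ∨ B) ∨ (¬E ∧ ¬A)   [eliminate →]
= (¬¬(¬¬D ∨ ¬¬A ∨ D) ∧ ¬B) ∨ (¬E ∧ ¬A)   [De Morgan]
= ((¬¬D ∨ ¬¬A ∨ D) ∧ ¬B) ∨ (¬E ∧ ¬A)   [double negation]
= ((D ∨ ¬¬A ∨ D) ∧ ¬B) ∨ (¬E ∧ ¬A)   [double negation]
= ((D ∨ A ∨ D) ∧ ¬B) ∨ (¬E ∧ ¬A)   [double negation]
= (D ∧ ¬B) ∨ (A ∧ ¬B) ∨ (D ∧ ¬B) ∨ (¬E ∧ ¬A)   [distribute ∧ over ∨]
= (D ∧ ¬B) ∨ (A ∧ ¬B) ∨ (¬E ∧ ¬A)   [simplify]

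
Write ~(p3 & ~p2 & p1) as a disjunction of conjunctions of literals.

~(p3 & ~p2 & p1)
= ~p3 | ~~p2 | ~p1   — De Morgan
= ~p3 | p2 | ~p1   — double negation

~p3 | p2 | ~p1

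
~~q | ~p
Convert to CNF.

~~q | ~p
≡ q | ~p   [double negation]

q | ~p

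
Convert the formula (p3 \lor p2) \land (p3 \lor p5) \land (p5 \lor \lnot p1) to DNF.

(p3 \land p5) \lor (p3 \land \lnot p1) \lor (p2 \land p5)

(p3 \lor p2) \land (p3 \lor p5) \land (p5 \lor \lnot p1)
= (p3 \land p3 \land p5) \lor (p3 \land p3 \land \lnot p1) \lor (p3 \land p5 \land p5) \lor (p3 \land p5 \land \lnot p1) \lor (p2 \land p3 \land p5) \lor (p2 \land p3 \land \lnot p1) \lor (p2 \land p5 \land p5) \lor (p2 \land p5 \land \lnot p1)   — distribute \land over \lor
= (p3 \land p5) \lor (p3 \land \lnot p1) \lor (p2 \land p5)   — simplify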